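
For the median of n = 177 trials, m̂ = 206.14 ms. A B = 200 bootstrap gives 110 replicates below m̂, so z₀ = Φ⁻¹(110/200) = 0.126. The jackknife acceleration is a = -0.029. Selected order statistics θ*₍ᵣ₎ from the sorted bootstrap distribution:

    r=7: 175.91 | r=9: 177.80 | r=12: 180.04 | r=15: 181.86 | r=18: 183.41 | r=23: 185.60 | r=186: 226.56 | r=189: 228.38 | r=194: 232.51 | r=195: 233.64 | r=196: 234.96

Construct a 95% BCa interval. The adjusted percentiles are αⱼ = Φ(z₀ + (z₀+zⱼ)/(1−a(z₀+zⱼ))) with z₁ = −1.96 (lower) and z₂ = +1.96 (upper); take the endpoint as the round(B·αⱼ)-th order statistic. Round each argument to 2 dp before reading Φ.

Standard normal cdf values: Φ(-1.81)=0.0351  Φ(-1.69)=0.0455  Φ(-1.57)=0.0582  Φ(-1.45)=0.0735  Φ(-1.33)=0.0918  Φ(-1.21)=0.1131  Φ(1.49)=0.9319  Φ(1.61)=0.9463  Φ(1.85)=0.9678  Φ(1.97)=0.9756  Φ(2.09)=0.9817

Lower: z₀ + z₁ = 0.126 + (-1.960) = -1.834; 1 − a(z₀+z₁) = 1 − (-0.029)(-1.834) = 0.9468; argument = 0.126 + (-1.834)/0.9468 = -1.8110 → -1.81.
α₁ = Φ(-1.81) = 0.0351; rank = round(200 × 0.0351) = 7; θ*₍7₎ = 175.91.
Upper: z₀ + z₂ = 2.086; 1 − a(z₀+z₂) = 1.0605; argument = 2.0930 → 2.09; α₂ = 0.9817; rank = 196; θ*₍196₎ = 234.96.

(175.91, 234.96)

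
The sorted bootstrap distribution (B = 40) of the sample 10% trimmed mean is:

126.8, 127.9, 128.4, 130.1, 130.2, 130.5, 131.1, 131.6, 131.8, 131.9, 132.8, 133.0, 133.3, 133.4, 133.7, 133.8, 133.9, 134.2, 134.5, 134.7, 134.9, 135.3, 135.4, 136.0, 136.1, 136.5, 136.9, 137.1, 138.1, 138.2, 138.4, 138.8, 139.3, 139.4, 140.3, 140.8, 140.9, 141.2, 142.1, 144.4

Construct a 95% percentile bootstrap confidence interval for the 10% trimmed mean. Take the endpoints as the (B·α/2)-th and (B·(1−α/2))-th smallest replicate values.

(126.8, 142.1)

α = 0.05; lower rank = 40 × 0.025 = 1; upper rank = 40 × 0.975 = 39.
The 1st smallest replicate is 126.8; the 39th is 142.1.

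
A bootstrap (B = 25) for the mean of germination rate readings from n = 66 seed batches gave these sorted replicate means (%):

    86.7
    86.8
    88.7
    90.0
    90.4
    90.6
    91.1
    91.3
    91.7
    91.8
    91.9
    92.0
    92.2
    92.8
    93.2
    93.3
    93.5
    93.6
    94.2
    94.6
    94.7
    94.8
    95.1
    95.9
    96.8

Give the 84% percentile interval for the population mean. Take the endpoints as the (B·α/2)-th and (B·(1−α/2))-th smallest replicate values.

(86.8, 95.1)

α = 0.16; lower rank = 25 × 0.080 = 2; upper rank = 25 × 0.920 = 23.
The 2nd smallest replicate is 86.8; the 23rd is 95.1.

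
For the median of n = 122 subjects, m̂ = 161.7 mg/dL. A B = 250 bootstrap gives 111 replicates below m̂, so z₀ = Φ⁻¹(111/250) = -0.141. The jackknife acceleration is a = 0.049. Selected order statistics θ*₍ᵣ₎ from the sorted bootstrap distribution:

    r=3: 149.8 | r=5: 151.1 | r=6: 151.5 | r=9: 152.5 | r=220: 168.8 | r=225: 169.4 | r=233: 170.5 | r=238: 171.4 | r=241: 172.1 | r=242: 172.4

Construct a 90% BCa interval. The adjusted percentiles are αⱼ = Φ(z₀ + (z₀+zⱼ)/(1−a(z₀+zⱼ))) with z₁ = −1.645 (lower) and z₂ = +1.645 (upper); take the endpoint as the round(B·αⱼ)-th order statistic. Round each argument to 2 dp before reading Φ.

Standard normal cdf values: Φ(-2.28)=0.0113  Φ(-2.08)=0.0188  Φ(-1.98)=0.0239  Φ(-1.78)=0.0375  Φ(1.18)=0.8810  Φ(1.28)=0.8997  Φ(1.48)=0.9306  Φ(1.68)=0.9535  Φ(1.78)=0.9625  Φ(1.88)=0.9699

(152.5, 170.5)

Lower: z₀ + z₁ = -0.141 + (-1.645) = -1.786; 1 − a(z₀+z₁) = 1 − (0.049)(-1.786) = 1.0875; argument = -0.141 + (-1.786)/1.0875 = -1.7833 → -1.78.
α₁ = Φ(-1.78) = 0.0375; rank = round(250 × 0.0375) = 9; θ*₍9₎ = 152.5.
Upper: z₀ + z₂ = 1.504; 1 − a(z₀+z₂) = 0.9263; argument = 1.4827 → 1.48; α₂ = 0.9306; rank = 233; θ*₍233₎ = 170.5.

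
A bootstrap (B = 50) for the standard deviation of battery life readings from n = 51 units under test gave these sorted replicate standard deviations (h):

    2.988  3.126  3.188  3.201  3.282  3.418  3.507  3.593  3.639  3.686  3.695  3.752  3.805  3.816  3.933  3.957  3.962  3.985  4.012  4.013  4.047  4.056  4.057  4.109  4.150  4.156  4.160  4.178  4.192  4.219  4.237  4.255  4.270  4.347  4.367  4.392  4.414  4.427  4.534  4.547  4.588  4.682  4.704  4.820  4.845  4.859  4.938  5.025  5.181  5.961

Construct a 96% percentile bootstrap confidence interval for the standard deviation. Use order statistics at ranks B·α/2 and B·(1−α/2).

α = 0.04; lower rank = 50 × 0.020 = 1; upper rank = 50 × 0.980 = 49.
The 1st smallest replicate is 2.988; the 49th is 5.181.

(2.988, 5.181)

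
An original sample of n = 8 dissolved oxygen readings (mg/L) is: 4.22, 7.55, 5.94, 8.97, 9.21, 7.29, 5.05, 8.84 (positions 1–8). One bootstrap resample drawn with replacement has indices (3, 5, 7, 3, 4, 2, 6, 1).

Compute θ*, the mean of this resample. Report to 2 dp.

θ* = 6.77

Resample values: 5.94, 9.21, 5.05, 5.94, 8.97, 7.55, 7.29, 4.22.
Mean = (5.94 + 9.21 + 5.05 + 5.94 + 8.97 + 7.55 + 7.29 + 4.22) / 8 = 54.170 / 8 = 6.77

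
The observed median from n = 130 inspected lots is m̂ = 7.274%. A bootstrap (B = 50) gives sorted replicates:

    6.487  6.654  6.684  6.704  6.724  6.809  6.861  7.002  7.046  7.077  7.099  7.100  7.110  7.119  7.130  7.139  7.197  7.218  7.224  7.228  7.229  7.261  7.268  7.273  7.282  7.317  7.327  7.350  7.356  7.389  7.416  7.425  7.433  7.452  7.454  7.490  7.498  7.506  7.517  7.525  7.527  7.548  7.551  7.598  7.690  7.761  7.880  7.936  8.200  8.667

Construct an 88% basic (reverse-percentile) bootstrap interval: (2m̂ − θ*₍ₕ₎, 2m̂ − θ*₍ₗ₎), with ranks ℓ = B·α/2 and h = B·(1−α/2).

Percentile endpoints at ranks 3 and 47: θ*₍3₎ = 6.684, θ*₍47₎ = 7.880.
Basic interval reflects these around m̂:
  lower = 2 × 7.274 − 7.880 = 6.668
  upper = 2 × 7.274 − 6.684 = 7.864

(6.668, 7.864)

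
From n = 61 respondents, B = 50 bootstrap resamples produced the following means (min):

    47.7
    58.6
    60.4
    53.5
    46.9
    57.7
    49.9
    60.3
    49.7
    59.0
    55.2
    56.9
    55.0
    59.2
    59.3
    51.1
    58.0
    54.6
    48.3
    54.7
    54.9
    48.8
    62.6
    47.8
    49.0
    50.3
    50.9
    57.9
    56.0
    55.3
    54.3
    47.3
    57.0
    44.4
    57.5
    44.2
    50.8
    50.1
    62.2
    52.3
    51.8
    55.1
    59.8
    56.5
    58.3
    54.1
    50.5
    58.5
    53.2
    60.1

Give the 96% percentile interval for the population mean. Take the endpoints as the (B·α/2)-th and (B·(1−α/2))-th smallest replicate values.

(44.2, 62.2)

Sorted replicates: 44.2, 44.4, 46.9, 47.3, 47.7, 47.8, 48.3, 48.8, 49.0, 49.7, 49.9, 50.1, 50.3, 50.5, 50.8, 50.9, 51.1, 51.8, 52.3, 53.2, 53.5, 54.1, 54.3, 54.6, 54.7, 54.9, 55.0, 55.1, 55.2, 55.3, 56.0, 56.5, 56.9, 57.0, 57.5, 57.7, 57.9, 58.0, 58.3, 58.5, 58.6, 59.0, 59.2, 59.3, 59.8, 60.1, 60.3, 60.4, 62.2, 62.6
α = 0.04; lower rank = 50 × 0.020 = 1; upper rank = 50 × 0.980 = 49.
The 1st smallest replicate is 44.2; the 49th is 62.2.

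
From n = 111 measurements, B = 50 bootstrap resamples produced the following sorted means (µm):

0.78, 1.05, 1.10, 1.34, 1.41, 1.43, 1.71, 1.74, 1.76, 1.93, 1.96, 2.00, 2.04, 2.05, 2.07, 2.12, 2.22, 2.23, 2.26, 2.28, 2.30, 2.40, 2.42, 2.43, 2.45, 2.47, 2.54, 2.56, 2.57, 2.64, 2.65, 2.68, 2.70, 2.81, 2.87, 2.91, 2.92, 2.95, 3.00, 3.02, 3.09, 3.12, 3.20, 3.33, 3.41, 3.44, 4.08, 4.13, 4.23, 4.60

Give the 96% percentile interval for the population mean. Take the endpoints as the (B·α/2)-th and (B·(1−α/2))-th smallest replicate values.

(0.78, 4.23)

α = 0.04; lower rank = 50 × 0.020 = 1; upper rank = 50 × 0.980 = 49.
The 1st smallest replicate is 0.78; the 49th is 4.23.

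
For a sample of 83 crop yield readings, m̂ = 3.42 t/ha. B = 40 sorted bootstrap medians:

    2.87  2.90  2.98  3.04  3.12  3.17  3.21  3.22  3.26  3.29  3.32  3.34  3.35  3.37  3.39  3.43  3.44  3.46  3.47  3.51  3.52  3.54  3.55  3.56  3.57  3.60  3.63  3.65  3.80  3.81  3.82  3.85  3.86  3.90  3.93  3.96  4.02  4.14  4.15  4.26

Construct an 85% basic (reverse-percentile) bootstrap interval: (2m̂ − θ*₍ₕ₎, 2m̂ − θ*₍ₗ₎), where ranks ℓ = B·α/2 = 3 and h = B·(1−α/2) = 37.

(2.82, 3.86)

Percentile endpoints at ranks 3 and 37: θ*₍3₎ = 2.98, θ*₍37₎ = 4.02.
Basic interval reflects these around m̂:
  lower = 2 × 3.42 − 4.02 = 2.82
  upper = 2 × 3.42 − 2.98 = 3.86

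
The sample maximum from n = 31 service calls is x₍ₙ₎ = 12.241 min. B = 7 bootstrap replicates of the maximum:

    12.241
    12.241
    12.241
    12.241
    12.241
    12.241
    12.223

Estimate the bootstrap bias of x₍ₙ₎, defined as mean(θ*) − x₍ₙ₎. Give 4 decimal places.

mean(θ*) = (12.241 + 12.241 + 12.241 + 12.241 + 12.241 + 12.241 + 12.223) / 7 = 12.23843
bias = 12.23843 − 12.241

bias = −0.0026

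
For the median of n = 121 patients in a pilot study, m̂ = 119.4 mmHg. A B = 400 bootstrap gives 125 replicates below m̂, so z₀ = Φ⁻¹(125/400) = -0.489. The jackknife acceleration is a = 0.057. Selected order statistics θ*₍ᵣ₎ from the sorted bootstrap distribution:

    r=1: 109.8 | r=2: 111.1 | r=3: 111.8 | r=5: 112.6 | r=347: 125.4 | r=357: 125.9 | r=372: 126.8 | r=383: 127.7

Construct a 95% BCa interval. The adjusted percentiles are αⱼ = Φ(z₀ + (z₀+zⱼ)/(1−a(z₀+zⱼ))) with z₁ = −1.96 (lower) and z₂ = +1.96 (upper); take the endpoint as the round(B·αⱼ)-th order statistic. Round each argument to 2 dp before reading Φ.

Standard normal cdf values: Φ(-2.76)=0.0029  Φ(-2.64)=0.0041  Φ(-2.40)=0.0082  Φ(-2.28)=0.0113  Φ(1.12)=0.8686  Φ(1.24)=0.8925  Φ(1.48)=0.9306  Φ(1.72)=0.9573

(111.1, 125.4)

Lower: z₀ + z₁ = -0.489 + (-1.960) = -2.449; 1 − a(z₀+z₁) = 1 − (0.057)(-2.449) = 1.1396; argument = -0.489 + (-2.449)/1.1396 = -2.6380 → -2.64.
α₁ = Φ(-2.64) = 0.0041; rank = round(400 × 0.0041) = 2; θ*₍2₎ = 111.1.
Upper: z₀ + z₂ = 1.471; 1 − a(z₀+z₂) = 0.9162; argument = 1.1166 → 1.12; α₂ = 0.8686; rank = 347; θ*₍347₎ = 125.4.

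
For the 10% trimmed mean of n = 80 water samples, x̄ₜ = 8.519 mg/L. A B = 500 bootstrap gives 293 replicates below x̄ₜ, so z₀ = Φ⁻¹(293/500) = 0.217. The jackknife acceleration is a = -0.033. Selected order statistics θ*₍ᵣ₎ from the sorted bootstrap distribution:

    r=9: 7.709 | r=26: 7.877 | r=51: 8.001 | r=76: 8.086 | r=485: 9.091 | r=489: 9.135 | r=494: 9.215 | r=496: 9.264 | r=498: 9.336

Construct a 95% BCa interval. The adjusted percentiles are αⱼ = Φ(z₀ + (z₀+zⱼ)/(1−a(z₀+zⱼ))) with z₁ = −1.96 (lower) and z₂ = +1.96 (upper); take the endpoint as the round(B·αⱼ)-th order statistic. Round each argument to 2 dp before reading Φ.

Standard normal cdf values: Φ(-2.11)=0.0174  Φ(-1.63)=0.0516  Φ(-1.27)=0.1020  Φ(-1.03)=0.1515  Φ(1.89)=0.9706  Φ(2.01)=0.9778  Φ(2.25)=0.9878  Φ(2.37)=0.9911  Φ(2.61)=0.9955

(7.877, 9.215)

Lower: z₀ + z₁ = 0.217 + (-1.960) = -1.743; 1 − a(z₀+z₁) = 1 − (-0.033)(-1.743) = 0.9425; argument = 0.217 + (-1.743)/0.9425 = -1.6324 → -1.63.
α₁ = Φ(-1.63) = 0.0516; rank = round(500 × 0.0516) = 26; θ*₍26₎ = 7.877.
Upper: z₀ + z₂ = 2.177; 1 − a(z₀+z₂) = 1.0718; argument = 2.2481 → 2.25; α₂ = 0.9878; rank = 494; θ*₍494₎ = 9.215.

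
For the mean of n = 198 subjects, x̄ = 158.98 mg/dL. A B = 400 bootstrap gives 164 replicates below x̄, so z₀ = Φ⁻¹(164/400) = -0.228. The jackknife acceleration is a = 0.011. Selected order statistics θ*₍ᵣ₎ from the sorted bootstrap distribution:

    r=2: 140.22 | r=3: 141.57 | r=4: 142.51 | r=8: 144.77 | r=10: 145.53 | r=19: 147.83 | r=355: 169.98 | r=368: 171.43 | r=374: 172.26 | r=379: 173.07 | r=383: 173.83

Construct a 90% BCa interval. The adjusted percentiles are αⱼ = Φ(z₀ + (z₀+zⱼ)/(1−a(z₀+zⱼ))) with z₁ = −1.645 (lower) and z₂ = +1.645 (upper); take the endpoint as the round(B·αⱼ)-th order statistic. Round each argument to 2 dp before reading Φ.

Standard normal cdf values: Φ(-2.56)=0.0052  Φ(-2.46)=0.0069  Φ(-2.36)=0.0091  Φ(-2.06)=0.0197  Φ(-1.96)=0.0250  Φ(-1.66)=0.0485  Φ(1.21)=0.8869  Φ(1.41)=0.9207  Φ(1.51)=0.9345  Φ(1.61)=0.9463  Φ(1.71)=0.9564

Lower: z₀ + z₁ = -0.228 + (-1.645) = -1.873; 1 − a(z₀+z₁) = 1 − (0.011)(-1.873) = 1.0206; argument = -0.228 + (-1.873)/1.0206 = -2.0632 → -2.06.
α₁ = Φ(-2.06) = 0.0197; rank = round(400 × 0.0197) = 8; θ*₍8₎ = 144.77.
Upper: z₀ + z₂ = 1.417; 1 − a(z₀+z₂) = 0.9844; argument = 1.2114 → 1.21; α₂ = 0.8869; rank = 355; θ*₍355₎ = 169.98.

(144.77, 169.98)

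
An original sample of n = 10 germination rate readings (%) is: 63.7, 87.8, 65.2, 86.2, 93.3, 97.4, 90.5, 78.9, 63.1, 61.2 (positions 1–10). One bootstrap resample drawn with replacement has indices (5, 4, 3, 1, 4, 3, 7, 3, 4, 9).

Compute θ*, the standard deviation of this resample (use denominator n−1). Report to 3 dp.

θ* = 12.854

Resample values: 93.3, 86.2, 65.2, 63.7, 86.2, 65.2, 90.5, 65.2, 86.2, 63.1.
Mean = 76.4800; sum of squared deviations = 1486.9760
s² = 1486.9760 / 9 = 165.2196
s = √165.2196 = 12.854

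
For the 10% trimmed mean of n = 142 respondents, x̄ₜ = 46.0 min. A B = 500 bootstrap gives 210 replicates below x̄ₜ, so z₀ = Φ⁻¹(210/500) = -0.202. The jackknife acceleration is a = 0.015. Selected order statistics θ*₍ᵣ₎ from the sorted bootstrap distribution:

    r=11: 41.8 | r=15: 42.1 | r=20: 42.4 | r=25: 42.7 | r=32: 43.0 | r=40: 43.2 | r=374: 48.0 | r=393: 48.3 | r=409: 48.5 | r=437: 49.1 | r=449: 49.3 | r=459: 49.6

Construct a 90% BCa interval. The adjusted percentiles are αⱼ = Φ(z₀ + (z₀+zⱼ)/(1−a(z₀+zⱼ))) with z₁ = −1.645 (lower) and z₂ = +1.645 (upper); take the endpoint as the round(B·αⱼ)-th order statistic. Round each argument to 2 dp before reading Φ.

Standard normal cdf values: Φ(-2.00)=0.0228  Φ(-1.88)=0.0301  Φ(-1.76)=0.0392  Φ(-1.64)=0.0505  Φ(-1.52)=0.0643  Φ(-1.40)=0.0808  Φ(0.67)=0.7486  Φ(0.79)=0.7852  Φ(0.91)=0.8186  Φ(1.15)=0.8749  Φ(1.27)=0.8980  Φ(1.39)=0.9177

Lower: z₀ + z₁ = -0.202 + (-1.645) = -1.847; 1 − a(z₀+z₁) = 1 − (0.015)(-1.847) = 1.0277; argument = -0.202 + (-1.847)/1.0277 = -1.9992 → -2.00.
α₁ = Φ(-2.00) = 0.0228; rank = round(500 × 0.0228) = 11; θ*₍11₎ = 41.8.
Upper: z₀ + z₂ = 1.443; 1 − a(z₀+z₂) = 0.9784; argument = 1.2729 → 1.27; α₂ = 0.8980; rank = 449; θ*₍449₎ = 49.3.

(41.8, 49.3)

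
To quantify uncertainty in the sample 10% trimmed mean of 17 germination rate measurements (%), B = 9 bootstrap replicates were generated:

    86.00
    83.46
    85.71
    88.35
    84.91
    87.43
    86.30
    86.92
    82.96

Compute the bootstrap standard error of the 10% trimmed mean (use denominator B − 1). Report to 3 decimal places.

Bootstrap SE is the standard deviation of the 9 replicate 10% trimmed means.
Mean of replicates: (86.00 + 83.46 + 85.71 + 88.35 + 84.91 + 87.43 + 86.30 + 86.92 + 82.96) / 9 = 772.0400 / 9 = 85.7822
Sum of squared deviations: (+0.2178)² + (−2.3222)² + (−0.0722)² + (+2.5678)² + (−0.8722)² + (+1.6478)² + (+0.5178)² + (+1.1378)² + (−2.8222)² = 25.0424
Variance = 25.0424 / 8 = 3.1303
SE* = √3.1303

SE* = 1.769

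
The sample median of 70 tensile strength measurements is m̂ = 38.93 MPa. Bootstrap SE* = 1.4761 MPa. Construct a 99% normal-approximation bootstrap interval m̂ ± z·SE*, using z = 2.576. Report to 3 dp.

(35.128, 42.732)

Margin = 2.576 × 1.4761 = 3.8024
Interval: 38.93 ± 3.8024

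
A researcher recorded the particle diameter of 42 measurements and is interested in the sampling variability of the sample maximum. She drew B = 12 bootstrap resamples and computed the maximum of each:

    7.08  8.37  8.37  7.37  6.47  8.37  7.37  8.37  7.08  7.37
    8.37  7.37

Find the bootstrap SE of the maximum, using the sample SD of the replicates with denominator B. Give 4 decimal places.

SE* = 0.6420

Bootstrap SE is the standard deviation of the 12 replicate maximums.
Mean of replicates: (7.08 + 8.37 + 8.37 + 7.37 + 6.47 + 8.37 + 7.37 + 8.37 + 7.08 + 7.37 + 8.37 + 7.37) / 12 = 91.96000 / 12 = 7.66333
Sum of squared deviations: (−0.58333)² + (+0.70667)² + (+0.70667)² + (−0.29333)² + (−1.19333)² + (+0.70667)² + (−0.29333)² + (+0.70667)² + (−0.58333)² + (−0.29333)² + (+0.70667)² + (−0.29333)² = 4.94567
Variance = 4.94567 / 12 = 0.41214
SE* = √0.41214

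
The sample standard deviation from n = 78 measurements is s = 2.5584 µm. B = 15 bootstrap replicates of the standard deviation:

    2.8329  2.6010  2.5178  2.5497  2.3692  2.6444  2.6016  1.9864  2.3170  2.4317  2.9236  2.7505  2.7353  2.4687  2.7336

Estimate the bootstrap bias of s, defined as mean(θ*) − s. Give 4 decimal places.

bias = +0.0058

mean(θ*) = (2.8329 + 2.6010 + 2.5178 + 2.5497 + 2.3692 + 2.6444 + 2.6016 + 1.9864 + 2.3170 + 2.4317 + 2.9236 + 2.7505 + 2.7353 + 2.4687 + 2.7336) / 15 = 2.56423
bias = 2.56423 − 2.5584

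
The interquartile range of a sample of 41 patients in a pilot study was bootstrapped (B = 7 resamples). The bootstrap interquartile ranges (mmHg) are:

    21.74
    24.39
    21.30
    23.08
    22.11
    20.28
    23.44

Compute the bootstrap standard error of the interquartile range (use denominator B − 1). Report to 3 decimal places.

SE* = 1.396

Bootstrap SE is the standard deviation of the 7 replicate interquartile ranges.
Mean of replicates: (21.74 + 24.39 + 21.30 + 23.08 + 22.11 + 20.28 + 23.44) / 7 = 156.3400 / 7 = 22.3343
Sum of squared deviations: (−0.5943)² + (+2.0557)² + (−1.0343)² + (+0.7457)² + (−0.2243)² + (−2.0543)² + (+1.1057)² = 11.6980
Variance = 11.6980 / 6 = 1.9497
SE* = √1.9497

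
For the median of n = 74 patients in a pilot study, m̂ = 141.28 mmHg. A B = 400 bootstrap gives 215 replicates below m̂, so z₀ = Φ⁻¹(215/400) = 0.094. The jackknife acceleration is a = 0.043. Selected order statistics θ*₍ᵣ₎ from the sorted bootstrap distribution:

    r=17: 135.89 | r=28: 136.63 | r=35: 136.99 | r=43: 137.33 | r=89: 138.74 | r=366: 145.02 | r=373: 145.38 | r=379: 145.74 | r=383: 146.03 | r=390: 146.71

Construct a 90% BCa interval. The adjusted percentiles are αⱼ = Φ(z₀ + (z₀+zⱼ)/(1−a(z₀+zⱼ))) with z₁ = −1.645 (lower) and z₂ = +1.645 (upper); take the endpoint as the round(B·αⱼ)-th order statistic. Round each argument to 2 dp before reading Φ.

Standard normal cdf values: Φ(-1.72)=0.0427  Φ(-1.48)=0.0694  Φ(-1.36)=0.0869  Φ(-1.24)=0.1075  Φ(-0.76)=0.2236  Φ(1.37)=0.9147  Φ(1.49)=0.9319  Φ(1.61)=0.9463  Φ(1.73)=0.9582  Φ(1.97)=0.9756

Lower: z₀ + z₁ = 0.094 + (-1.645) = -1.551; 1 − a(z₀+z₁) = 1 − (0.043)(-1.551) = 1.0667; argument = 0.094 + (-1.551)/1.0667 = -1.3600 → -1.36.
α₁ = Φ(-1.36) = 0.0869; rank = round(400 × 0.0869) = 35; θ*₍35₎ = 136.99.
Upper: z₀ + z₂ = 1.739; 1 − a(z₀+z₂) = 0.9252; argument = 1.9735 → 1.97; α₂ = 0.9756; rank = 390; θ*₍390₎ = 146.71.

(136.99, 146.71)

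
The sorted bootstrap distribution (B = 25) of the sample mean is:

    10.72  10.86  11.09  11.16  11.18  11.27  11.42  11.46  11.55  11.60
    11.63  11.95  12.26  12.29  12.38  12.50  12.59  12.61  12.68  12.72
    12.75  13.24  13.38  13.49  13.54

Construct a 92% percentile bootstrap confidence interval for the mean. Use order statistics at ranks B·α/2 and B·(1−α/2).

(10.72, 13.49)

α = 0.08; lower rank = 25 × 0.040 = 1; upper rank = 25 × 0.960 = 24.
The 1st smallest replicate is 10.72; the 24th is 13.49.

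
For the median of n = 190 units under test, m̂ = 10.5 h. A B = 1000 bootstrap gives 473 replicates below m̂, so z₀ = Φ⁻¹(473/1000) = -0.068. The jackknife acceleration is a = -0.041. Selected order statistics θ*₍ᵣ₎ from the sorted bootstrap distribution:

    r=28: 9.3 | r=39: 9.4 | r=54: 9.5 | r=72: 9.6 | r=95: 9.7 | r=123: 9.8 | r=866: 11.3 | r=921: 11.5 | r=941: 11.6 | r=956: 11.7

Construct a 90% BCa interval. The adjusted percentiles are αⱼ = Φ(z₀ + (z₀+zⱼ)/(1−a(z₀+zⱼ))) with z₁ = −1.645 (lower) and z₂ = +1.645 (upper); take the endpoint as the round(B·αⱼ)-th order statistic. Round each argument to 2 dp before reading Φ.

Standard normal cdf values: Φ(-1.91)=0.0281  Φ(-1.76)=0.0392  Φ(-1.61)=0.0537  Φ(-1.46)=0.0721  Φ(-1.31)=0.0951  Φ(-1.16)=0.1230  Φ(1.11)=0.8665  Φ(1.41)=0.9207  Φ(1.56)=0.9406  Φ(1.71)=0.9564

(9.3, 11.5)

Lower: z₀ + z₁ = -0.068 + (-1.645) = -1.713; 1 − a(z₀+z₁) = 1 − (-0.041)(-1.713) = 0.9298; argument = -0.068 + (-1.713)/0.9298 = -1.9104 → -1.91.
α₁ = Φ(-1.91) = 0.0281; rank = round(1000 × 0.0281) = 28; θ*₍28₎ = 9.3.
Upper: z₀ + z₂ = 1.577; 1 − a(z₀+z₂) = 1.0647; argument = 1.4132 → 1.41; α₂ = 0.9207; rank = 921; θ*₍921₎ = 11.5.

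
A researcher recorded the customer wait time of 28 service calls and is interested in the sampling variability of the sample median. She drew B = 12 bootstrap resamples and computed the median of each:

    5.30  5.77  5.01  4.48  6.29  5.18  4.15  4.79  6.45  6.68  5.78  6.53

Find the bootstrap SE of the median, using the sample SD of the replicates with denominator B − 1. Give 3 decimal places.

Bootstrap SE is the standard deviation of the 12 replicate medians.
Mean of replicates: (5.30 + 5.77 + 5.01 + 4.48 + 6.29 + 5.18 + 4.15 + 4.79 + 6.45 + 6.68 + 5.78 + 6.53) / 12 = 66.4100 / 12 = 5.5342
Sum of squared deviations: (−0.2342)² + (+0.2358)² + (−0.5242)² + (−1.0542)² + (+0.7558)² + (−0.3542)² + (−1.3842)² + (−0.7442)² + (+0.9158)² + (+1.1458)² + (+0.2458)² + (+0.9958)² = 7.8667
Variance = 7.8667 / 11 = 0.7152
SE* = √0.7152

SE* = 0.846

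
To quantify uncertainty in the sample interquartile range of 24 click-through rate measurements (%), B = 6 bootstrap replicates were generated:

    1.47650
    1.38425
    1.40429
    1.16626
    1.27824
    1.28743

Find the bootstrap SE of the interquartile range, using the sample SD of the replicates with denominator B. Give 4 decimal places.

Bootstrap SE is the standard deviation of the 6 replicate interquartile ranges.
Mean of replicates: (1.47650 + 1.38425 + 1.40429 + 1.16626 + 1.27824 + 1.28743) / 6 = 7.996970 / 6 = 1.332828
Sum of squared deviations: (+0.143672)² + (+0.051422)² + (+0.071462)² + (−0.166568)² + (−0.054588)² + (−0.045398)² = 0.061178
Variance = 0.061178 / 6 = 0.010196
SE* = √0.010196

SE* = 0.1010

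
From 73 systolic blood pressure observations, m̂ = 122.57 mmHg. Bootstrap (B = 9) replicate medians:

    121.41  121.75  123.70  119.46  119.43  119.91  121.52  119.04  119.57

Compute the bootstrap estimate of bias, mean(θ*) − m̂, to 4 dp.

bias = −1.9267

mean(θ*) = (121.41 + 121.75 + 123.70 + 119.46 + 119.43 + 119.91 + 121.52 + 119.04 + 119.57) / 9 = 120.64333
bias = 120.64333 − 122.57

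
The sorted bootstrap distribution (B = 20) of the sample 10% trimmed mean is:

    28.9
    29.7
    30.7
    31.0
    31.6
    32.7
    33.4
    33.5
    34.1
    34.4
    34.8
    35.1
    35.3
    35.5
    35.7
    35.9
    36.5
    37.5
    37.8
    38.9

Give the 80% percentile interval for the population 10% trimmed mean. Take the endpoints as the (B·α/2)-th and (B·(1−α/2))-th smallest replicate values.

(29.7, 37.5)

α = 0.20; lower rank = 20 × 0.100 = 2; upper rank = 20 × 0.900 = 18.
The 2nd smallest replicate is 29.7; the 18th is 37.5.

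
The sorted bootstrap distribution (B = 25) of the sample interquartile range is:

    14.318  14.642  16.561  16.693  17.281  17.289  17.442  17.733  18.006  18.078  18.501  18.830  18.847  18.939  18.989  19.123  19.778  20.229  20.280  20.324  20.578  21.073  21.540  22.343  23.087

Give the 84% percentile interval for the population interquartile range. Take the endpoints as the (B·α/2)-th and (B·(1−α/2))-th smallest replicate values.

(14.642, 21.540)

α = 0.16; lower rank = 25 × 0.080 = 2; upper rank = 25 × 0.920 = 23.
The 2nd smallest replicate is 14.642; the 23rd is 21.540.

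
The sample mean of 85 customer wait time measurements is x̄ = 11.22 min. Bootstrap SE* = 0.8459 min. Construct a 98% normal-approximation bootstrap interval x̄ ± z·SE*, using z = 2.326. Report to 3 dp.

Margin = 2.326 × 0.8459 = 1.9676
Interval: 11.22 ± 1.9676

(9.252, 13.188)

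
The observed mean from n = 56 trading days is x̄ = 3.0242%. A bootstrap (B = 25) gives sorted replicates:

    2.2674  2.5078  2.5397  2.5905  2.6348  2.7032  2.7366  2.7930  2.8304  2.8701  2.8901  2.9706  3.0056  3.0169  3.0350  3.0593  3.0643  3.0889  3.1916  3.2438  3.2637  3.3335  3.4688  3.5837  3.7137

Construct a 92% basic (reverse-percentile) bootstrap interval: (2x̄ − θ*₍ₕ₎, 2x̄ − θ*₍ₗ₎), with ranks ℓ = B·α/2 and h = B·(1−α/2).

Percentile endpoints at ranks 1 and 24: θ*₍1₎ = 2.2674, θ*₍24₎ = 3.5837.
Basic interval reflects these around x̄:
  lower = 2 × 3.0242 − 3.5837 = 2.4647
  upper = 2 × 3.0242 − 2.2674 = 3.7810

(2.4647, 3.7810)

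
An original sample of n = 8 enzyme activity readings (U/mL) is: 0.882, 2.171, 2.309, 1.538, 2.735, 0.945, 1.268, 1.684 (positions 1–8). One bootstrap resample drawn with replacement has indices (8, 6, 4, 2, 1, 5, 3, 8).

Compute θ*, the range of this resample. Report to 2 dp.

θ* = 1.85

Resample values: 1.684, 0.945, 1.538, 2.171, 0.882, 2.735, 2.309, 1.684.
Range = 2.735 − 0.882 = 1.85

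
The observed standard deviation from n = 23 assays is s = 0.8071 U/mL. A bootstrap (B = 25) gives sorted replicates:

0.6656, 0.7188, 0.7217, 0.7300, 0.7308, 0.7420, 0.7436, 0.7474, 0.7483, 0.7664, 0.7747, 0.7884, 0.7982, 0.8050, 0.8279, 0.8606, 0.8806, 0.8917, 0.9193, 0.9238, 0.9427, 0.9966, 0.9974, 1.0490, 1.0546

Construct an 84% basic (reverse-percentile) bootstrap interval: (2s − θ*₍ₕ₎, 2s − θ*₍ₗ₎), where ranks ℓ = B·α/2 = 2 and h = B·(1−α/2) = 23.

Percentile endpoints at ranks 2 and 23: θ*₍2₎ = 0.7188, θ*₍23₎ = 0.9974.
Basic interval reflects these around s:
  lower = 2 × 0.8071 − 0.9974 = 0.6168
  upper = 2 × 0.8071 − 0.7188 = 0.8954

(0.6168, 0.8954)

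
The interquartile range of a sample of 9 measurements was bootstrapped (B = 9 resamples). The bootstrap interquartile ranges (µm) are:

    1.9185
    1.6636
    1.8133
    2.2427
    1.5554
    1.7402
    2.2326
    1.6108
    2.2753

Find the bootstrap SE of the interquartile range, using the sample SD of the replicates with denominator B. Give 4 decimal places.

Bootstrap SE is the standard deviation of the 9 replicate interquartile ranges.
Mean of replicates: (1.9185 + 1.6636 + 1.8133 + 2.2427 + 1.5554 + 1.7402 + 2.2326 + 1.6108 + 2.2753) / 9 = 17.05240 / 9 = 1.89471
Sum of squared deviations: (+0.02379)² + (−0.23111)² + (−0.08141)² + (+0.34799)² + (−0.33931)² + (−0.15451)² + (+0.33789)² + (−0.28391)² + (+0.38059)² = 0.66033
Variance = 0.66033 / 9 = 0.07337
SE* = √0.07337

SE* = 0.2709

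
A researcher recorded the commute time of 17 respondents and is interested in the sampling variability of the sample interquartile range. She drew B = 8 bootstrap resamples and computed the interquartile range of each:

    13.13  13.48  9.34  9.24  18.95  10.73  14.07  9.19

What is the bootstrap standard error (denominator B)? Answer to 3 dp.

Bootstrap SE is the standard deviation of the 8 replicate interquartile ranges.
Mean of replicates: (13.13 + 13.48 + 9.34 + 9.24 + 18.95 + 10.73 + 14.07 + 9.19) / 8 = 98.1300 / 8 = 12.2662
Sum of squared deviations: (+0.8638)² + (+1.2138)² + (−2.9262)² + (−3.0262)² + (+6.6837)² + (−1.5362)² + (+1.8038)² + (−3.0762)² = 79.6898
Variance = 79.6898 / 8 = 9.9612
SE* = √9.9612

SE* = 3.156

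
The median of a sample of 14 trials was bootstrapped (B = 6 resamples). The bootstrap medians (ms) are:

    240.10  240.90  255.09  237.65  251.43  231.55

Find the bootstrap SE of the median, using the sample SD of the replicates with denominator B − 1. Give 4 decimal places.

Bootstrap SE is the standard deviation of the 6 replicate medians.
Mean of replicates: (240.10 + 240.90 + 255.09 + 237.65 + 251.43 + 231.55) / 6 = 1456.72000 / 6 = 242.78667
Sum of squared deviations: (−2.68667)² + (−1.88667)² + (+12.30333)² + (−5.13667)² + (+8.64333)² + (−11.23667)² = 389.50493
Variance = 389.50493 / 5 = 77.90099
SE* = √77.90099

SE* = 8.8262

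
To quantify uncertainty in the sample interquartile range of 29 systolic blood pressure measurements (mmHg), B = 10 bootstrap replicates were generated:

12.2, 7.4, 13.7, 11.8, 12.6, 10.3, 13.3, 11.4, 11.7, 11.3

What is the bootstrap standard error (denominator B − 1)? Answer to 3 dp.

SE* = 1.769

Bootstrap SE is the standard deviation of the 10 replicate interquartile ranges.
Mean of replicates: (12.2 + 7.4 + 13.7 + 11.8 + 12.6 + 10.3 + 13.3 + 11.4 + 11.7 + 11.3) / 10 = 115.7000 / 10 = 11.5700
Sum of squared deviations: (+0.6300)² + (−4.1700)² + (+2.1300)² + (+0.2300)² + (+1.0300)² + (−1.2700)² + (+1.7300)² + (−0.1700)² + (+0.1300)² + (−0.2700)² = 28.1610
Variance = 28.1610 / 9 = 3.1290
SE* = √3.1290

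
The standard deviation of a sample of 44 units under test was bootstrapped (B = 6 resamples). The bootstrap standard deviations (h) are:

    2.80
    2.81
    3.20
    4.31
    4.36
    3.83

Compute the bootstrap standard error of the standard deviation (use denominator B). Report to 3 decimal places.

Bootstrap SE is the standard deviation of the 6 replicate standard deviations.
Mean of replicates: (2.80 + 2.81 + 3.20 + 4.31 + 4.36 + 3.83) / 6 = 21.3100 / 6 = 3.5517
Sum of squared deviations: (−0.7517)² + (−0.7417)² + (−0.3517)² + (+0.7583)² + (+0.8083)² + (+0.2783)² = 2.5447
Variance = 2.5447 / 6 = 0.4241
SE* = √0.4241

SE* = 0.651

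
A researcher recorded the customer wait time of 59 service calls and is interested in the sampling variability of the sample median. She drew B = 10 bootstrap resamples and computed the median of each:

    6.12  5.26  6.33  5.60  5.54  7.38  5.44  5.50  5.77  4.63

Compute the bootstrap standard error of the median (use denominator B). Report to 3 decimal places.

Bootstrap SE is the standard deviation of the 10 replicate medians.
Mean of replicates: (6.12 + 5.26 + 6.33 + 5.60 + 5.54 + 7.38 + 5.44 + 5.50 + 5.77 + 4.63) / 10 = 57.5700 / 10 = 5.7570
Sum of squared deviations: (+0.3630)² + (−0.4970)² + (+0.5730)² + (−0.1570)² + (−0.2170)² + (+1.6230)² + (−0.3170)² + (−0.2570)² + (+0.0130)² + (−1.1270)² = 4.8498
Variance = 4.8498 / 10 = 0.4850
SE* = √0.4850

SE* = 0.696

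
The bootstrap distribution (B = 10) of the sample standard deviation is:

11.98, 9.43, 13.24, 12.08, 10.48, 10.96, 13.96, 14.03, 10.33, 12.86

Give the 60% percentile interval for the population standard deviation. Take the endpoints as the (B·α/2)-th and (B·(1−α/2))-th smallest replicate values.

(10.33, 13.24)

Sorted replicates: 9.43, 10.33, 10.48, 10.96, 11.98, 12.08, 12.86, 13.24, 13.96, 14.03
α = 0.40; lower rank = 10 × 0.200 = 2; upper rank = 10 × 0.800 = 8.
The 2nd smallest replicate is 10.33; the 8th is 13.24.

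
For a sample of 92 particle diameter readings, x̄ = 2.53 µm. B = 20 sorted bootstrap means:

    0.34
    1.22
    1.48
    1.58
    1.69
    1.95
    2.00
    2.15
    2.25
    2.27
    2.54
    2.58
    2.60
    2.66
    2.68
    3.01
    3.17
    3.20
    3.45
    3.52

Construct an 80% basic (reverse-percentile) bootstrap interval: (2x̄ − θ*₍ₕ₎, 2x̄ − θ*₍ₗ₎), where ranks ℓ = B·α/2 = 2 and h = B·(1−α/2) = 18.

Percentile endpoints at ranks 2 and 18: θ*₍2₎ = 1.22, θ*₍18₎ = 3.20.
Basic interval reflects these around x̄:
  lower = 2 × 2.53 − 3.20 = 1.86
  upper = 2 × 2.53 − 1.22 = 3.84

(1.86, 3.84)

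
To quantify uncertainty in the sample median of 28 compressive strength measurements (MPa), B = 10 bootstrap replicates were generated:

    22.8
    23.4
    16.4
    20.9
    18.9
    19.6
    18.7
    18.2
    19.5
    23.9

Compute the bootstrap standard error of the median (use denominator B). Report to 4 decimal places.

Bootstrap SE is the standard deviation of the 10 replicate medians.
Mean of replicates: (22.8 + 23.4 + 16.4 + 20.9 + 18.9 + 19.6 + 18.7 + 18.2 + 19.5 + 23.9) / 10 = 202.30000 / 10 = 20.23000
Sum of squared deviations: (+2.57000)² + (+3.17000)² + (−3.83000)² + (+0.67000)² + (−1.33000)² + (−0.63000)² + (−1.53000)² + (−2.03000)² + (−0.73000)² + (+3.67000)² = 54.40100
Variance = 54.40100 / 10 = 5.44010
SE* = √5.44010

SE* = 2.3324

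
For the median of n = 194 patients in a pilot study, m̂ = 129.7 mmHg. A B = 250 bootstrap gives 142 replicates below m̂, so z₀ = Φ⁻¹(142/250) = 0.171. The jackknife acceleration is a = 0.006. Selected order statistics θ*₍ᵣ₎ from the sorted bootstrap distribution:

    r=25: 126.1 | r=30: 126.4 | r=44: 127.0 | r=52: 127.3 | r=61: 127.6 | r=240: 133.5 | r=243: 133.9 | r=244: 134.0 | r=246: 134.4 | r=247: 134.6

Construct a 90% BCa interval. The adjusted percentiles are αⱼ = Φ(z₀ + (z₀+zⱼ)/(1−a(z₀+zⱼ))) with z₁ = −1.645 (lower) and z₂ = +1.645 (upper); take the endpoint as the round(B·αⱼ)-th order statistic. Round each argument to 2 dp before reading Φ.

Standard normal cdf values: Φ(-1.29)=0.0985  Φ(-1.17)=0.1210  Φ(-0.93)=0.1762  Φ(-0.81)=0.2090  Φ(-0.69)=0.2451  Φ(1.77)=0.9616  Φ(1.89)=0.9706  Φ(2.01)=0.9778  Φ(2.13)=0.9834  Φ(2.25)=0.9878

(126.1, 134.0)

Lower: z₀ + z₁ = 0.171 + (-1.645) = -1.474; 1 − a(z₀+z₁) = 1 − (0.006)(-1.474) = 1.0088; argument = 0.171 + (-1.474)/1.0088 = -1.2901 → -1.29.
α₁ = Φ(-1.29) = 0.0985; rank = round(250 × 0.0985) = 25; θ*₍25₎ = 126.1.
Upper: z₀ + z₂ = 1.816; 1 − a(z₀+z₂) = 0.9891; argument = 2.0070 → 2.01; α₂ = 0.9778; rank = 244; θ*₍244₎ = 134.0.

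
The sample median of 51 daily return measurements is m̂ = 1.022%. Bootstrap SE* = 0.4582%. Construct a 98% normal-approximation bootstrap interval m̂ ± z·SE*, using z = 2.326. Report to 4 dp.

(-0.0438, 2.0878)

Margin = 2.326 × 0.4582 = 1.06577
Interval: 1.022 ± 1.06577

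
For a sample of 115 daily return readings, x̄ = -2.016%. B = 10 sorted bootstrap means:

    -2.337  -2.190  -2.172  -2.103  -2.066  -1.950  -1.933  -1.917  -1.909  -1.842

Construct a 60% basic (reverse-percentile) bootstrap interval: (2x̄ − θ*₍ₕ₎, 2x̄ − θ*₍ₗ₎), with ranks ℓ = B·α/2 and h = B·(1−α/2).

(-2.115, -1.842)

Percentile endpoints at ranks 2 and 8: θ*₍2₎ = -2.190, θ*₍8₎ = -1.917.
Basic interval reflects these around x̄:
  lower = 2 × -2.016 − -1.917 = -2.115
  upper = 2 × -2.016 − -2.190 = -1.842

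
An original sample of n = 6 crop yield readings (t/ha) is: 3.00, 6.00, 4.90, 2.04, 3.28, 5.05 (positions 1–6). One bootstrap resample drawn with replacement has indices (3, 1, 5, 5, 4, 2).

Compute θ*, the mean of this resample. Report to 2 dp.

θ* = 3.75

Resample values: 4.90, 3.00, 3.28, 3.28, 2.04, 6.00.
Mean = (4.90 + 3.00 + 3.28 + 3.28 + 2.04 + 6.00) / 6 = 22.500 / 6 = 3.75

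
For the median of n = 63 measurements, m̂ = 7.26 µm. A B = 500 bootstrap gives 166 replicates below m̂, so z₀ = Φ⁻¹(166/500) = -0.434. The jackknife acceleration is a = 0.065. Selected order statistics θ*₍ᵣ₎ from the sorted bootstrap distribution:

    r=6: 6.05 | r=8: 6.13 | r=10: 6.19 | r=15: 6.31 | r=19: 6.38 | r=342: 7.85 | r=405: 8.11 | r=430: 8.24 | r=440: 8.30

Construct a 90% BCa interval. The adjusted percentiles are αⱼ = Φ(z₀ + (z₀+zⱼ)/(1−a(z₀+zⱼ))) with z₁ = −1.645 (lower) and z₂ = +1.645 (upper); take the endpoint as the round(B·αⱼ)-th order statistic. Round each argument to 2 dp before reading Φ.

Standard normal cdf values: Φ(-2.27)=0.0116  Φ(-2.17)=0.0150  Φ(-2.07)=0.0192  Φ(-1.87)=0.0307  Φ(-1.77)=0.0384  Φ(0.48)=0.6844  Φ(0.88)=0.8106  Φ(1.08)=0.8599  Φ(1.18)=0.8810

Lower: z₀ + z₁ = -0.434 + (-1.645) = -2.079; 1 − a(z₀+z₁) = 1 − (0.065)(-2.079) = 1.1351; argument = -0.434 + (-2.079)/1.1351 = -2.2655 → -2.27.
α₁ = Φ(-2.27) = 0.0116; rank = round(500 × 0.0116) = 6; θ*₍6₎ = 6.05.
Upper: z₀ + z₂ = 1.211; 1 − a(z₀+z₂) = 0.9213; argument = 0.8805 → 0.88; α₂ = 0.8106; rank = 405; θ*₍405₎ = 8.11.

(6.05, 8.11)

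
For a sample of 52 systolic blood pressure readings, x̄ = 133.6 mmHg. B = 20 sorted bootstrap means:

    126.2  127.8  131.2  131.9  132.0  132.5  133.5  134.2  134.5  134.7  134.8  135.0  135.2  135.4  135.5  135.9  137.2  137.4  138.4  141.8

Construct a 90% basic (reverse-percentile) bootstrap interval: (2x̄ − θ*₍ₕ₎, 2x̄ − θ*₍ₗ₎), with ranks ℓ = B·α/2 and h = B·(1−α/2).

(128.8, 141.0)

Percentile endpoints at ranks 1 and 19: θ*₍1₎ = 126.2, θ*₍19₎ = 138.4.
Basic interval reflects these around x̄:
  lower = 2 × 133.6 − 138.4 = 128.8
  upper = 2 × 133.6 − 126.2 = 141.0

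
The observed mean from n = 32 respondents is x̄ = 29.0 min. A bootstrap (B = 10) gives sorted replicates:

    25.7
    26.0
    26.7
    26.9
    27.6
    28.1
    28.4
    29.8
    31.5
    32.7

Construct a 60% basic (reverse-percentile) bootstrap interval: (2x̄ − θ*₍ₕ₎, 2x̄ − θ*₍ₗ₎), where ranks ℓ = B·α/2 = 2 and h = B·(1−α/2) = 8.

(28.2, 32.0)

Percentile endpoints at ranks 2 and 8: θ*₍2₎ = 26.0, θ*₍8₎ = 29.8.
Basic interval reflects these around x̄:
  lower = 2 × 29.0 − 29.8 = 28.2
  upper = 2 × 29.0 − 26.0 = 32.0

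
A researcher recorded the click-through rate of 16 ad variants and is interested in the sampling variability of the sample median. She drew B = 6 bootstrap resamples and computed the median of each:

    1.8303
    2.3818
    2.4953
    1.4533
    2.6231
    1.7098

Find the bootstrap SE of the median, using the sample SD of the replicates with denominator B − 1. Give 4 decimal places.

Bootstrap SE is the standard deviation of the 6 replicate medians.
Mean of replicates: (1.8303 + 2.3818 + 2.4953 + 1.4533 + 2.6231 + 1.7098) / 6 = 12.49360 / 6 = 2.08227
Sum of squared deviations: (−0.25197)² + (+0.29953)² + (+0.41303)² + (−0.62897)² + (+0.54083)² + (−0.37247)² = 1.15064
Variance = 1.15064 / 5 = 0.23013
SE* = √0.23013

SE* = 0.4797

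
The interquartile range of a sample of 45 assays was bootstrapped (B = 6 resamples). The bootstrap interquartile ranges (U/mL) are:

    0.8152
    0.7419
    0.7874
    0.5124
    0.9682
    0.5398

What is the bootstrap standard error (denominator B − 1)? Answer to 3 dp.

Bootstrap SE is the standard deviation of the 6 replicate interquartile ranges.
Mean of replicates: (0.8152 + 0.7419 + 0.7874 + 0.5124 + 0.9682 + 0.5398) / 6 = 4.36490 / 6 = 0.72748
Sum of squared deviations: (+0.08772)² + (+0.01442)² + (+0.05992)² + (−0.21508)² + (+0.24072)² + (−0.18768)² = 0.15092
Variance = 0.15092 / 5 = 0.03018
SE* = √0.03018

SE* = 0.174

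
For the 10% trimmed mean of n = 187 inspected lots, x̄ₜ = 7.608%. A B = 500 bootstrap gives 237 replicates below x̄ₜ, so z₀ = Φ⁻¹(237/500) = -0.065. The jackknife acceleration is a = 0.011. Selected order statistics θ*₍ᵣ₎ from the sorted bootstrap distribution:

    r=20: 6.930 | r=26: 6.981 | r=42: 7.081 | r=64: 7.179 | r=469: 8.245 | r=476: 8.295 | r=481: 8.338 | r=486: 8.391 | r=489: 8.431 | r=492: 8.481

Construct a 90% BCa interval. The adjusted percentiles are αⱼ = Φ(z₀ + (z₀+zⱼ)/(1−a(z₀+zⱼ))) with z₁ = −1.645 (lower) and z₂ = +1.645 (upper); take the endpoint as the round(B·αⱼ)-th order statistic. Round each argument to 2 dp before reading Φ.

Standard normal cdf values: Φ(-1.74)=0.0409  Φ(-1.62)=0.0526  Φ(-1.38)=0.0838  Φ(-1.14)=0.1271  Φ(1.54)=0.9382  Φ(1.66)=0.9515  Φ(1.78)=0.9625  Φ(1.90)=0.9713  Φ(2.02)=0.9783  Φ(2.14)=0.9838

(6.930, 8.245)

Lower: z₀ + z₁ = -0.065 + (-1.645) = -1.710; 1 − a(z₀+z₁) = 1 − (0.011)(-1.710) = 1.0188; argument = -0.065 + (-1.710)/1.0188 = -1.7434 → -1.74.
α₁ = Φ(-1.74) = 0.0409; rank = round(500 × 0.0409) = 20; θ*₍20₎ = 6.930.
Upper: z₀ + z₂ = 1.580; 1 − a(z₀+z₂) = 0.9826; argument = 1.5429 → 1.54; α₂ = 0.9382; rank = 469; θ*₍469₎ = 8.245.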